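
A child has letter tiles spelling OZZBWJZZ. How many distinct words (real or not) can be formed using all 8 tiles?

1680

OZZBWJZZ has 8 letters with Z appearing 4 times.
Dividing 8! = 40320 by 4! = 24 for the repeated letters gives 1680.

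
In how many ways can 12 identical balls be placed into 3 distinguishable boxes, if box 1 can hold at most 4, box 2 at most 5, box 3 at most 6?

10

By stars and bars, unrestricted non-negative solutions to x_1+…+x_3 = 12 number C(12+2,2) = 91.
Subtract solutions that violate a single cap (substitute x_i' = x_i − (cap_i+1)): x_1 ≥ 5 gives C(9,2) = 36; x_2 ≥ 6 gives C(8,2) = 28; x_3 ≥ 7 gives C(7,2) = 21. Together 85.
Add back pairs where two caps are both exceeded: 3 + 1 + 0 = 4.
By inclusion–exclusion the count is 91 − 85 + 4 = 10.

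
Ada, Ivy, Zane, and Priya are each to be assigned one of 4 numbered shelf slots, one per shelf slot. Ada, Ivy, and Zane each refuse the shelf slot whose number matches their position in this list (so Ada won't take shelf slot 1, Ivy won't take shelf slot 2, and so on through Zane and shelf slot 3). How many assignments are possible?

11

Let Aᵢ (for i ∈ {1, 2, 3}) be the placements that put person i in their forbidden shelf slot. Any j of these fix j positions, leaving (4−j)! ways to fill the rest, and there are C(3,j) ways to pick which j.
By inclusion–exclusion, the number of valid placements is Σ_{j=0}^{3} (−1)^j C(3,j)·(4−j)!.
Computing: 24 − 18 + 6 − 1 = 11.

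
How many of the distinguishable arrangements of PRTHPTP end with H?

60

Fix H in the last position and arrange the remaining 6 letters.
Those 6 letters have P appearing 3 times and T appearing twice, giving (6)!/(3!·2!) = 60.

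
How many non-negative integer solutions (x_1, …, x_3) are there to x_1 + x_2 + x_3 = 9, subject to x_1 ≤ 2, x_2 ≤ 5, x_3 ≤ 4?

6

By stars and bars, unrestricted non-negative solutions to x_1+…+x_3 = 9 number C(9+2,2) = 55.
Subtract solutions that violate a single cap (substitute x_i' = x_i − (cap_i+1)): x_1 ≥ 3 gives C(8,2) = 28; x_2 ≥ 6 gives C(5,2) = 10; x_3 ≥ 5 gives C(6,2) = 15. Together 53.
Add back pairs where two caps are both exceeded: 1 + 3 + 0 = 4.
By inclusion–exclusion the count is 55 − 53 + 4 = 6.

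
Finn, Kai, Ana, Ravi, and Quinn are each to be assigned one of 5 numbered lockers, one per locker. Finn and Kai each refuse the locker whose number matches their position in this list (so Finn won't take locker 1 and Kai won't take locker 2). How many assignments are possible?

Let Aᵢ (for i ∈ {1, 2}) be the placements that put person i in their forbidden locker. Any j of these fix j positions, leaving (5−j)! ways to fill the rest, and there are C(2,j) ways to pick which j.
By inclusion–exclusion, the number of valid placements is Σ_{j=0}^{2} (−1)^j C(2,j)·(5−j)!.
Computing: 120 − 48 + 6 = 78.

78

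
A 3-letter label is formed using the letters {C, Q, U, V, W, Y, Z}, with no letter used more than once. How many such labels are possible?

Choose and order 3 of the 7 symbols: the first letter has 7 options, the next 6, then 5.
That product is 7 × 6 × 5 = 210.

210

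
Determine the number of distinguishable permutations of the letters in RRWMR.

20

The 5 letters of RRWMR have repeats: R appearing 3 times.
Dividing 5! = 120 by 3! = 6 for the repeated letters gives 20.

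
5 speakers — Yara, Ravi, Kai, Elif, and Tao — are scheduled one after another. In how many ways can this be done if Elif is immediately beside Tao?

48

Treat {Elif, Tao} as a single unit. There are 4 units to order, and the pair itself can be ordered 2 ways.
That gives 2 × 4! = 2 × 24 = 48.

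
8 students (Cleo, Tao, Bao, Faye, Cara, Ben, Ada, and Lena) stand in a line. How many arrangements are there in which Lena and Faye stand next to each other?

10080

Glue Lena and Faye into one block (2 internal orders), leaving 7 units to arrange in a row.
So the count is 2·(7)! = 10080.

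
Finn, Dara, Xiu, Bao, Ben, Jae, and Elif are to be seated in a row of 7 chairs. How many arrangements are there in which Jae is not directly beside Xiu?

3600

Of the 7! = 5040 arrangements, those with Jae and Xiu adjacent number 2 × 6! = 1440 (treat the pair as a block with 2 internal orders).
Complementary counting: 5040 − 1440 = 3600.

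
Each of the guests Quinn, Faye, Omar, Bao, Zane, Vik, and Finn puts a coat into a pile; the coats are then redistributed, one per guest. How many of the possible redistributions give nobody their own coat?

Let Aᵢ be the assignments in which guest i gets their own coat. We want the size of the complement of A₁∪…∪A_7.
By inclusion–exclusion this is Σ_{j=0}^{7} (−1)^j C(7,j)·(7−j)!.
Computing: 5040 − 5040 + 2520 − 840 + 210 − 42 + 7 − 1 = 1854.

1854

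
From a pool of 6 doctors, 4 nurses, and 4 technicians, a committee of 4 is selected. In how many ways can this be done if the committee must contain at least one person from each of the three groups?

With no constraint there are C(14,4) = 1001 possible selections.
Selections missing a whole group: no doctors → C(8,4) = 70; no nurses → C(10,4) = 210; no technicians → C(10,4) = 210.
Add back selections omitting two groups (i.e. drawn from a single group): C(6,4) + C(4,4) + C(4,4) = 17.
By inclusion–exclusion: 1001 − 490 + 17 = 528.

528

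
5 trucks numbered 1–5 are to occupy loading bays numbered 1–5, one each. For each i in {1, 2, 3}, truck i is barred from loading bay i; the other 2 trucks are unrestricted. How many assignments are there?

64

Let Aᵢ (for i ∈ {1, 2, 3}) be the placements that put truck i in its forbidden loading bay. Any j of these fix j positions, leaving (5−j)! ways to fill the rest, and there are C(3,j) ways to pick which j.
By inclusion–exclusion, the number of valid placements is Σ_{j=0}^{3} (−1)^j C(3,j)·(5−j)!.
Computing: 120 − 72 + 18 − 2 = 64.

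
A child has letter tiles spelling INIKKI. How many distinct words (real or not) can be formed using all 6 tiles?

60

INIKKI has 6 letters with I appearing 3 times and K appearing twice.
Dividing 6! = 720 by 3!·2! = 12 for the repeated letters gives 60.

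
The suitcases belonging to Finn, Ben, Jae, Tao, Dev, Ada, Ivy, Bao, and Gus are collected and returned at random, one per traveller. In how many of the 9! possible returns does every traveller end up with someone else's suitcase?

133496

Let Aᵢ be the assignments in which traveller i gets their own suitcase. We want the size of the complement of A₁∪…∪A_9.
By inclusion–exclusion this is Σ_{j=0}^{9} (−1)^j C(9,j)·(9−j)!.
Computing: 362880 − 362880 + 181440 − 60480 + 15120 − 3024 + 504 − 72 + 9 − 1 = 133496.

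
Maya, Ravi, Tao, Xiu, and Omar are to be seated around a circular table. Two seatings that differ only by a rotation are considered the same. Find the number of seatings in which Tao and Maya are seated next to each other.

Treat {Tao, Maya} as one unit (2 internal orders) and seat the resulting 4 units around the table: (3)! circular arrangements.
So 2 × (3)! = 2 × 6 = 12.

12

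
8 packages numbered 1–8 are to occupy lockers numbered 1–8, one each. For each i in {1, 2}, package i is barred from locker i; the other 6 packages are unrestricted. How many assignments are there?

Let Aᵢ (for i ∈ {1, 2}) be the placements that put package i in its forbidden locker. Any j of these fix j positions, leaving (8−j)! ways to fill the rest, and there are C(2,j) ways to pick which j.
By inclusion–exclusion, the number of valid placements is Σ_{j=0}^{2} (−1)^j C(2,j)·(8−j)!.
Computing: 40320 − 10080 + 720 = 30960.

30960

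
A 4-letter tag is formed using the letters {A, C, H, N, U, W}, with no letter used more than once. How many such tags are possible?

360

Choose and order 4 of the 6 symbols: the first letter has 6 options, the next 5, then 4, 3.
That product is 6 × 5 × 4 × 3 = 360.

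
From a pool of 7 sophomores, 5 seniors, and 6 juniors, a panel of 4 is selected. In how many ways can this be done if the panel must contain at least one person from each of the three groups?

With no constraint there are C(18,4) = 3060 possible selections.
Selections missing a whole group: no sophomores → C(11,4) = 330; no seniors → C(13,4) = 715; no juniors → C(12,4) = 495.
Add back selections omitting two groups (i.e. drawn from a single group): C(7,4) + C(5,4) + C(6,4) = 55.
By inclusion–exclusion: 3060 − 1540 + 55 = 1575.

1575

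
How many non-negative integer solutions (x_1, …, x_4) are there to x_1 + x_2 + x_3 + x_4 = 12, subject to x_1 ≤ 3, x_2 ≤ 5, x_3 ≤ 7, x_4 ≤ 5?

109

Ignoring the caps, the number of non-negative solutions to x_1+…+x_4 = 12 is C(15,3) = 455.
Subtract solutions that violate a single cap (substitute x_i' = x_i − (cap_i+1)): x_1 ≥ 4 gives C(11,3) = 165; x_2 ≥ 6 gives C(9,3) = 84; x_3 ≥ 8 gives C(7,3) = 35; x_4 ≥ 6 gives C(9,3) = 84. Together 368.
Add back pairs where two caps are both exceeded: 10 + 1 + 10 + 0 + 1 + 0 = 22.
By inclusion–exclusion the count is 455 − 368 + 22 = 109.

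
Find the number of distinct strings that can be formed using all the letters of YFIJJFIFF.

3780

Letter multiplicities in YFIJJFIFF: F×4, I×2, J×2, Y×1.
The number of distinct arrangements is 9!/(4!·2!·2!) = 362880/96 = 3780.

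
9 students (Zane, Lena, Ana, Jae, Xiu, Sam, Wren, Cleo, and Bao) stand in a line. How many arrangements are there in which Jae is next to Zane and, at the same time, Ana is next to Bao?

20160

Treat {Jae,Zane} as one block (2 orders) and {Ana,Bao} as another (2 orders).
That leaves 7 units to arrange: 2 × 2 × 7! = 4 × 5040 = 20160.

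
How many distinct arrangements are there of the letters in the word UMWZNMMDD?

Letter multiplicities in UMWZNMMDD: D×2, M×3, N×1, U×1, W×1, Z×1.
So there are 9! / (3!·2!) = 30240 distinguishable arrangements.

30240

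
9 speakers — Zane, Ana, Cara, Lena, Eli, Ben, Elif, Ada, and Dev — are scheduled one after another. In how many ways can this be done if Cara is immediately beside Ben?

Glue Cara and Ben into one block (2 internal orders), leaving 8 units to arrange in a row.
That gives 2 × 8! = 2 × 40320 = 80640.

80640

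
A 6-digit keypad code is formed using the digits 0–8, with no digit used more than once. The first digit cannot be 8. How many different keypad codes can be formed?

The first digit has 9−1 = 8 choices (anything except 8).
The remaining 5 digits are filled from the other 8 symbols without repetition: 8 × 7 × 6 × 5 × 4 = 6720.
Total: 8 × 6720 = 53760.

53760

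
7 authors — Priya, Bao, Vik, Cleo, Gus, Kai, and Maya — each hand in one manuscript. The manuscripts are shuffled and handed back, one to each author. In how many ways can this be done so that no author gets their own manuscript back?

Let Aᵢ be the assignments in which author i gets their own manuscript. We want the size of the complement of A₁∪…∪A_7.
By inclusion–exclusion this is Σ_{j=0}^{7} (−1)^j C(7,j)·(7−j)!.
Computing: 5040 − 5040 + 2520 − 840 + 210 − 42 + 7 − 1 = 1854.

1854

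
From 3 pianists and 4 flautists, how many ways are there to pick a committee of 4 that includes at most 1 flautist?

4

Split by how many flautists are chosen (0 through 1).
Sum: C(4,0)·C(3,4) + C(4,1)·C(3,3) = 0 + 4 = 4.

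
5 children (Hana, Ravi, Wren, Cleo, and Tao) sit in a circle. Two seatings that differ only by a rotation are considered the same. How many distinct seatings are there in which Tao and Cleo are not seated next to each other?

12

All circular seatings of 5 people number (4)! = 24.
Those with Tao next to Cleo: fuse the pair into one unit and seat 4 units around a circle — 2·(3)! = 12.
Subtracting, 24 − 12 = 12.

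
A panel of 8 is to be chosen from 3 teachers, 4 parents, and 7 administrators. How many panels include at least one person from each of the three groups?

Total 8-person selections from all 14: C(14,8) = 3003.
Selections missing a whole group: no teachers → C(11,8) = 165; no parents → C(10,8) = 45; no administrators → C(7,8) = 0.
Add back selections omitting two groups (i.e. drawn from a single group): C(3,8) + C(4,8) + C(7,8) = 0.
By inclusion–exclusion: 3003 − 210 + 0 = 2793.

2793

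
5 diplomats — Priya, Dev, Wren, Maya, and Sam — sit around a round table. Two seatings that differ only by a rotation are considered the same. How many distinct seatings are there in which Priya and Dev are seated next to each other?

Glue Priya and Dev into a block (2 internal orders). Seating 4 units around a circle gives (3)! arrangements.
So 2 × (3)! = 2 × 6 = 12.

12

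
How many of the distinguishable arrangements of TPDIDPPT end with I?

Fix I in the last position and arrange the remaining 7 letters.
Those 7 letters have D appearing twice, P appearing 3 times, and T appearing twice, giving (7)!/(3!·2!·2!) = 210.

210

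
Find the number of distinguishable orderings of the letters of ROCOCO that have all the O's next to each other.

Treat the 3 copies of O as a single block. The multiset to arrange is then {OOO, C, C, R}, 4 items in all.
That gives (4)!/(2!) = 12 arrangements.

12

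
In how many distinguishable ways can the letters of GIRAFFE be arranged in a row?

Letter multiplicities in GIRAFFE: A×1, E×1, F×2, G×1, I×1, R×1.
So there are 7! / (2!) = 2520 distinguishable arrangements.

2520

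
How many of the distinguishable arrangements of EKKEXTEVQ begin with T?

With the first slot taken by T, it remains to arrange the other 8 letters (EKKEXEVQ).
Those 8 letters have E appearing 3 times and K appearing twice, giving (8)!/(3!·2!) = 3360.

3360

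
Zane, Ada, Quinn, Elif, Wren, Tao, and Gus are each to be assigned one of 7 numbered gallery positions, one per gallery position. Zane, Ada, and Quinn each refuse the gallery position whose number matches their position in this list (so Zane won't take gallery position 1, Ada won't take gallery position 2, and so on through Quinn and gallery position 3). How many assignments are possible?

Let Aᵢ (for i ∈ {1, 2, 3}) be the placements that put person i in their forbidden gallery position. Any j of these fix j positions, leaving (7−j)! ways to fill the rest, and there are C(3,j) ways to pick which j.
By inclusion–exclusion, the number of valid placements is Σ_{j=0}^{3} (−1)^j C(3,j)·(7−j)!.
Computing: 5040 − 2160 + 360 − 24 = 3216.

3216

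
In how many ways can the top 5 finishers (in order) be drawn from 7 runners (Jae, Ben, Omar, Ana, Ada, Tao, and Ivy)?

2520

This is an ordered selection of 5 from 7: P(7,5).
That gives 7 × 6 × 5 × 4 × 3 = 2520.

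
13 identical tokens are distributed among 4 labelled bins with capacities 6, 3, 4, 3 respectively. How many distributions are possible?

Ignoring the caps, the number of non-negative solutions to x_1+…+x_4 = 13 is C(16,3) = 560.
Subtract solutions that violate a single cap (substitute x_i' = x_i − (cap_i+1)): x_1 ≥ 7 gives C(9,3) = 84; x_2 ≥ 4 gives C(12,3) = 220; x_3 ≥ 5 gives C(11,3) = 165; x_4 ≥ 4 gives C(12,3) = 220. Together 689.
Add back pairs where two caps are both exceeded: 10 + 4 + 10 + 35 + 56 + 35 = 150.
Subtract triples: 0 + 0 + 0 + 1 = 1.
By inclusion–exclusion the count is 560 − 689 + 150 − 1 = 20.

20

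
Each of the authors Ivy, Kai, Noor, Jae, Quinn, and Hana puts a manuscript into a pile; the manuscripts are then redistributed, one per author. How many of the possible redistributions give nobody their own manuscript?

265

This is the derangement count D_6: permutations of 6 items with no fixed point.
By inclusion–exclusion this is Σ_{j=0}^{6} (−1)^j C(6,j)·(6−j)!.
Computing: 720 − 720 + 360 − 120 + 30 − 6 + 1 = 265.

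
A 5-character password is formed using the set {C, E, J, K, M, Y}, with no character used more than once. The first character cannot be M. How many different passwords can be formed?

600

The first character has 6−1 = 5 choices (anything except M).
The remaining 4 characters are filled from the other 5 symbols without repetition: 5 × 4 × 3 × 2 = 120.
Total: 5 × 120 = 600.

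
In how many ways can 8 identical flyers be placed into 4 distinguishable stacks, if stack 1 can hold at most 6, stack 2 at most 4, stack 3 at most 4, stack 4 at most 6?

Ignoring the caps, the number of non-negative solutions to x_1+…+x_4 = 8 is C(11,3) = 165.
Subtract solutions that violate a single cap (substitute x_i' = x_i − (cap_i+1)): x_1 ≥ 7 gives C(4,3) = 4; x_2 ≥ 5 gives C(6,3) = 20; x_3 ≥ 5 gives C(6,3) = 20; x_4 ≥ 7 gives C(4,3) = 4. Together 48.
No two caps can be exceeded simultaneously, so the pair terms are all 0.
By inclusion–exclusion the count is 165 − 48 + 0 = 117.

117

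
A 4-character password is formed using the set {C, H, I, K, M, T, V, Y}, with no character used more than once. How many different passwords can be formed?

This is a permutation of 4 out of 8: P(8,4) = 8!/4!.
8 × 7 × 6 × 5 = 1680.

1680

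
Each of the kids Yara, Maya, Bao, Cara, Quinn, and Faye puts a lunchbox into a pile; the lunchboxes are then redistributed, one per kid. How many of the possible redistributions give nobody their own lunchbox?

265

Count assignments avoiding every fixed point. For any j of the 6 kids fixed to their own lunchbox, the other 6−j can be arranged in (6−j)! ways.
By inclusion–exclusion this is Σ_{j=0}^{6} (−1)^j C(6,j)·(6−j)!.
Computing: 720 − 720 + 360 − 120 + 30 − 6 + 1 = 265.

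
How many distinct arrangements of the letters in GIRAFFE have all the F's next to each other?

Treat the 2 copies of F as a single block. The multiset to arrange is then {FF, A, E, G, I, R}, 6 items in all.
All 6 items are distinct, so there are (6)! = 720 arrangements.

720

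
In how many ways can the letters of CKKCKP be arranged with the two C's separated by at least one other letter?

40

There are 6!/(3!·2!) = 60 arrangements of CKKCKP in total.
Arrangements with the C's together: treat CC as one letter, giving (5)!/(3!) = 20.
Hence 60 − 20 = 40.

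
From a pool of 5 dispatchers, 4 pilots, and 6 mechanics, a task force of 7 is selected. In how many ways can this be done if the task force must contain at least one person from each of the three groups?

With no constraint there are C(15,7) = 6435 possible selections.
Selections missing a whole group: no dispatchers → C(10,7) = 120; no pilots → C(11,7) = 330; no mechanics → C(9,7) = 36.
Add back selections omitting two groups (i.e. drawn from a single group): C(5,7) + C(4,7) + C(6,7) = 0.
By inclusion–exclusion: 6435 − 486 + 0 = 5949.

5949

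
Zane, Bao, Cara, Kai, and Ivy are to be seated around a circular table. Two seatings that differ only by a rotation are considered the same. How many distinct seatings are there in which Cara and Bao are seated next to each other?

Treat {Cara, Bao} as one unit (2 internal orders) and seat the resulting 4 units around the table: (3)! circular arrangements.
So 2 × (3)! = 2 × 6 = 12.

12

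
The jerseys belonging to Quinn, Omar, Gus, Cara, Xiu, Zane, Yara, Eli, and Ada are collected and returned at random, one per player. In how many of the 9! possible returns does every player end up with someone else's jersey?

133496

This is the derangement count D_9: permutations of 9 items with no fixed point.
By inclusion–exclusion this is Σ_{j=0}^{9} (−1)^j C(9,j)·(9−j)!.
Computing: 362880 − 362880 + 181440 − 60480 + 15120 − 3024 + 504 − 72 + 9 − 1 = 133496.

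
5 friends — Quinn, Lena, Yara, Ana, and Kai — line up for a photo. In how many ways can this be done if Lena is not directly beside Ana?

There are 5! = 120 arrangements in all. If Lena and Ana are adjacent, merging them into one block gives 2·(4)! = 48 arrangements.
Complementary counting: 120 − 48 = 72.

72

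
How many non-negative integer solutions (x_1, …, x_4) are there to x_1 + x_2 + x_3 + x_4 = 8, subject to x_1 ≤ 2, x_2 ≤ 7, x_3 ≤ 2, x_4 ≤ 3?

35

By stars and bars, unrestricted non-negative solutions to x_1+…+x_4 = 8 number C(8+3,3) = 165.
Subtract solutions that violate a single cap (substitute x_i' = x_i − (cap_i+1)): x_1 ≥ 3 gives C(8,3) = 56; x_2 ≥ 8 gives C(3,3) = 1; x_3 ≥ 3 gives C(8,3) = 56; x_4 ≥ 4 gives C(7,3) = 35. Together 148.
Add back pairs where two caps are both exceeded: 0 + 10 + 4 + 0 + 0 + 4 = 18.
By inclusion–exclusion the count is 165 − 148 + 18 = 35.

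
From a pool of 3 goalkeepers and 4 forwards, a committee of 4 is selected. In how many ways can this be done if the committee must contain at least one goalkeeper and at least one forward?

34

Unrestricted: C(7,4) = 35 ways to pick any 4 of the 7.
Subtract selections that omit an entire group: no goalkeepers → C(4,4) = 1; no forwards → C(3,4) = 0.
Both groups omitted at once is impossible, so 35 − 1 = 34.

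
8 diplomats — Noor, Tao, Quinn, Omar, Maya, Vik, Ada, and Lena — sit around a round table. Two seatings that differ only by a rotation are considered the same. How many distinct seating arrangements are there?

Around a circle, 8 distinct people have 8!/8 = (7)! = 5040 rotationally distinct seatings.

5040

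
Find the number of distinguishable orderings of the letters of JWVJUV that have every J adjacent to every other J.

Treat the 2 copies of J as a single block. The multiset to arrange is then {JJ, U, V, V, W}, 5 items in all.
That gives (5)!/(2!) = 60 arrangements.

60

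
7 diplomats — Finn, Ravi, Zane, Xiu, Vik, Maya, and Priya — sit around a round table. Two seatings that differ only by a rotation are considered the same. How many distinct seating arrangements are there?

Fix one person's seat to break rotational symmetry; the remaining 6 people can be arranged in (6)! = 720 ways.

720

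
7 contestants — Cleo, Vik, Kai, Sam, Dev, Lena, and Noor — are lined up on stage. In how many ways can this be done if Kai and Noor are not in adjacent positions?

3600

Of the 7! = 5040 arrangements, those with Kai and Noor adjacent number 2 × 6! = 1440 (treat the pair as a block with 2 internal orders).
Complementary counting: 5040 − 1440 = 3600.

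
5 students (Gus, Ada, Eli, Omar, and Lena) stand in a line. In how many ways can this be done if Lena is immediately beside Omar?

Glue Lena and Omar into one block (2 internal orders), leaving 4 units to arrange in a row.
That gives 2 × 4! = 2 × 24 = 48.

48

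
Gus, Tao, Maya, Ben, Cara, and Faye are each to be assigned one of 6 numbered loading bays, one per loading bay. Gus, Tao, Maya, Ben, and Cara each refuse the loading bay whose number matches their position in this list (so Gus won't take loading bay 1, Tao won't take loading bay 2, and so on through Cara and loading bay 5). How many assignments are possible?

Let Aᵢ (for 1 ≤ i ≤ 5) be the placements that put person i in their forbidden loading bay. Any j of these fix j positions, leaving (6−j)! ways to fill the rest, and there are C(5,j) ways to pick which j.
By inclusion–exclusion, the number of valid placements is Σ_{j=0}^{5} (−1)^j C(5,j)·(6−j)!.
Computing: 720 − 600 + 240 − 60 + 10 − 1 = 309.

309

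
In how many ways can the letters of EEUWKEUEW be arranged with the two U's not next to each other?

Total arrangements of EEUWKEUEW: 9!/(4!·2!·2!) = 3780.
If the two U's are adjacent, glue them into one block, leaving 8 items to arrange: (8)!/(4!·2!) = 840 ways.
Subtracting, 3780 − 840 = 2940 arrangements keep the U's apart.

2940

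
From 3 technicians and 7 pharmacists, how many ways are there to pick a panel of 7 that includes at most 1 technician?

Split by how many technicians are chosen (0 through 1).
Sum: C(3,0)·C(7,7) + C(3,1)·C(7,6) = 1 + 21 = 22.

22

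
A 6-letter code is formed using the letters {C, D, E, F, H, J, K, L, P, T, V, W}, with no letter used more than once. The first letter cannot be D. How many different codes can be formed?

609840

The first letter has 12−1 = 11 choices (anything except D).
The remaining 5 letters are filled from the other 11 symbols without repetition: 11 × 10 × 9 × 8 × 7 = 55440.
Total: 11 × 55440 = 609840.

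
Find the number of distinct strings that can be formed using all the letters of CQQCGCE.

Letter multiplicities in CQQCGCE: C×3, E×1, G×1, Q×2.
Dividing 7! = 5040 by 3!·2! = 12 for the repeated letters gives 420.

420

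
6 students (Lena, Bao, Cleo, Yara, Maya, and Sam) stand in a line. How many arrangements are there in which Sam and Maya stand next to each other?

240

Place the 4 others and the Sam-Maya pair as 5 objects in a line; the pair has 2 internal arrangements.
That gives 2 × 5! = 2 × 120 = 240.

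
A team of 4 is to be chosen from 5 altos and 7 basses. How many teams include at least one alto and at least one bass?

455

Unrestricted: C(12,4) = 495 ways to pick any 4 of the 12.
Selections missing a whole group: no altos → C(7,4) = 35; no basses → C(5,4) = 5.
Both groups omitted at once is impossible, so 495 − 40 = 455.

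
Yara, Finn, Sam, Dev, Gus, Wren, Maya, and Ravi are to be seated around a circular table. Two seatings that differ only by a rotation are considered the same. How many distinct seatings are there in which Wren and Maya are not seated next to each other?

3600

All circular seatings of 8 people number (7)! = 5040.
Seatings with Wren beside Maya: treat them as a block with 2 internal orders, giving 2 × (6)! = 1440.
Subtracting, 5040 − 1440 = 3600.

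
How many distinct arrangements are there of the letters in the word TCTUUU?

60

Letter multiplicities in TCTUUU: C×1, T×2, U×3.
So there are 6! / (3!·2!) = 60 distinguishable arrangements.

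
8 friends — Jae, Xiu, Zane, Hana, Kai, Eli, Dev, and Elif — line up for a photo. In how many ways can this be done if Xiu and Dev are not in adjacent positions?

30240

There are 8! = 40320 arrangements in all. If Xiu and Dev are adjacent, merging them into one block gives 2·(7)! = 10080 arrangements.
So 40320 − 10080 = 30240 arrangements keep them apart.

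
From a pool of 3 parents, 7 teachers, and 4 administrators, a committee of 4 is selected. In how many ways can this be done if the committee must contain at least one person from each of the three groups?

462

Unrestricted: C(14,4) = 1001 ways to pick any 4 of the 14.
Subtract selections that omit an entire group: no parents → C(11,4) = 330; no teachers → C(7,4) = 35; no administrators → C(10,4) = 210.
Add back selections omitting two groups (i.e. drawn from a single group): C(3,4) + C(7,4) + C(4,4) = 36.
By inclusion–exclusion: 1001 − 575 + 36 = 462.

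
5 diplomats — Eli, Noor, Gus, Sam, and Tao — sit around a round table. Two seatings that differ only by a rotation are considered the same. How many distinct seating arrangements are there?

Fix one person's seat to break rotational symmetry; the remaining 4 people can be arranged in (4)! = 24 ways.

24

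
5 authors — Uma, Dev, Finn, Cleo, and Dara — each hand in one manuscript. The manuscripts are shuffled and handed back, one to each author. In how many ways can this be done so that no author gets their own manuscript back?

This is the derangement count D_5: permutations of 5 items with no fixed point.
By inclusion–exclusion this is Σ_{j=0}^{5} (−1)^j C(5,j)·(5−j)!.
Computing: 120 − 120 + 60 − 20 + 5 − 1 = 44.

44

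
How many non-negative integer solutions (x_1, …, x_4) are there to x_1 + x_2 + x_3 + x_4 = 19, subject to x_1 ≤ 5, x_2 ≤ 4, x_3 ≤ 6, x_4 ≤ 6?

Ignoring the caps, the number of non-negative solutions to x_1+…+x_4 = 19 is C(22,3) = 1540.
Subtract solutions that violate a single cap (substitute x_i' = x_i − (cap_i+1)): x_1 ≥ 6 gives C(16,3) = 560; x_2 ≥ 5 gives C(17,3) = 680; x_3 ≥ 7 gives C(15,3) = 455; x_4 ≥ 7 gives C(15,3) = 455. Together 2150.
Add back pairs where two caps are both exceeded: 165 + 84 + 84 + 120 + 120 + 56 = 629.
Subtract triples: 4 + 4 + 0 + 1 = 9.
By inclusion–exclusion the count is 1540 − 2150 + 629 − 9 = 10.

10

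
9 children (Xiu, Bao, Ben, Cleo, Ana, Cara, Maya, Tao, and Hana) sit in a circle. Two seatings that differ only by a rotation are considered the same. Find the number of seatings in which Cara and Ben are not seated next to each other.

Without the restriction there are (8)! = 40320 seatings.
Those with Cara next to Ben: fuse the pair into one unit and seat 8 units around a circle — 2·(7)! = 10080.
Subtracting, 40320 − 10080 = 30240.

30240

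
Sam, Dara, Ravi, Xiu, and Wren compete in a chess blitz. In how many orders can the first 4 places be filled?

There are 5 choices for 1st place, 4 for 2nd, and so on down to 2 for position 4.
That gives 5 × 4 × 3 × 2 = 120.

120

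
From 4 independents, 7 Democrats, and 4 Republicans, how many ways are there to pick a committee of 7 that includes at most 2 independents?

4950

Split by how many independents are chosen (0 through 2).
Sum: C(4,0)·C(11,7) + C(4,1)·C(11,6) + C(4,2)·C(11,5) = 330 + 1848 + 2772 = 4950.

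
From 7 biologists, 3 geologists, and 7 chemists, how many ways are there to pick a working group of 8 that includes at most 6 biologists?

24300

Split by how many biologists are chosen (0 through 6).
Sum: C(7,0)·C(10,8) + C(7,1)·C(10,7) + C(7,2)·C(10,6) + C(7,3)·C(10,5) + C(7,4)·C(10,4) + C(7,5)·C(10,3) + C(7,6)·C(10,2) = 45 + 840 + 4410 + 8820 + 7350 + 2520 + 315 = 24300.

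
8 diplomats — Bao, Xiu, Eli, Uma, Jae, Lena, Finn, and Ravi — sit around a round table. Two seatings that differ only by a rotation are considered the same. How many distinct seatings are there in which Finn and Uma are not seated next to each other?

Without the restriction there are (7)! = 5040 seatings.
Seatings with Finn beside Uma: treat them as a block with 2 internal orders, giving 2 × (6)! = 1440.
Subtracting, 5040 − 1440 = 3600.

3600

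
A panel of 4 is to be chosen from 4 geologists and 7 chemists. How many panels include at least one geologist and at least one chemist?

Unrestricted: C(11,4) = 330 ways to pick any 4 of the 11.
Selections missing a whole group: no geologists → C(7,4) = 35; no chemists → C(4,4) = 1.
Both groups omitted at once is impossible, so 330 − 36 = 294.

294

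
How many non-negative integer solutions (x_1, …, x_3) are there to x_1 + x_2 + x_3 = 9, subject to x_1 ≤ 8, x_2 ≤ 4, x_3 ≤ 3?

19

Without the upper bounds there are C(11,2) = 55 ways to split 9 among 3 variables.
Subtract solutions that violate a single cap (substitute x_i' = x_i − (cap_i+1)): x_1 ≥ 9 gives C(2,2) = 1; x_2 ≥ 5 gives C(6,2) = 15; x_3 ≥ 4 gives C(7,2) = 21. Together 37.
Add back pairs where two caps are both exceeded: 0 + 0 + 1 = 1.
By inclusion–exclusion the count is 55 − 37 + 1 = 19.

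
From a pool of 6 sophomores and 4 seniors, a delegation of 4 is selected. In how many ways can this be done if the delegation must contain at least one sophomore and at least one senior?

Total 4-person selections from all 10: C(10,4) = 210.
Subtract selections that omit an entire group: no sophomores → C(4,4) = 1; no seniors → C(6,4) = 15.
Both groups omitted at once is impossible, so 210 − 16 = 194.

194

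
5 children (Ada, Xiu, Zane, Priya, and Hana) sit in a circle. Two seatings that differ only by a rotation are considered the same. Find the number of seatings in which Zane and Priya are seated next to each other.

12

Glue Zane and Priya into a block (2 internal orders). Seating 4 units around a circle gives (3)! arrangements.
So 2 × (3)! = 2 × 6 = 12.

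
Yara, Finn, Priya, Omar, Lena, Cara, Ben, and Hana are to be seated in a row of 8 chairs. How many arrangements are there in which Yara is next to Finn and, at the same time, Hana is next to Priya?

2880

Treat {Yara,Finn} as one block (2 orders) and {Hana,Priya} as another (2 orders).
That leaves 6 units to arrange: 2 × 2 × 6! = 4 × 720 = 2880.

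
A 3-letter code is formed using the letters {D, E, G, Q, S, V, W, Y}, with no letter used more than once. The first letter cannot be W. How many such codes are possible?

294

The first letter has 8−1 = 7 choices (anything except W).
The remaining 2 letters are filled from the other 7 symbols without repetition: 7 × 6 = 42.
Total: 7 × 42 = 294.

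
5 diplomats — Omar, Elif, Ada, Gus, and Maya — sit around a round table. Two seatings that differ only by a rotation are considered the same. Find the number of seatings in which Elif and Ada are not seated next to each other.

Without the restriction there are (4)! = 24 seatings.
Seatings with Elif beside Ada: treat them as a block with 2 internal orders, giving 2 × (3)! = 12.
Subtracting, 24 − 12 = 12.

12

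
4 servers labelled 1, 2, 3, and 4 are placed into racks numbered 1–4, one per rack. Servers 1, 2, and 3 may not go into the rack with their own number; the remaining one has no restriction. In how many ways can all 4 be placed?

11

Let Aᵢ (for i ∈ {1, 2, 3}) be the placements that put server i in its forbidden rack. Any j of these fix j positions, leaving (4−j)! ways to fill the rest, and there are C(3,j) ways to pick which j.
By inclusion–exclusion, the number of valid placements is Σ_{j=0}^{3} (−1)^j C(3,j)·(4−j)!.
Computing: 24 − 18 + 6 − 1 = 11.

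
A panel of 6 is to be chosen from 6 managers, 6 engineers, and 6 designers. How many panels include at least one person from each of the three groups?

Unrestricted: C(18,6) = 18564 ways to pick any 6 of the 18.
Selections missing a whole group: no managers → C(12,6) = 924; no engineers → C(12,6) = 924; no designers → C(12,6) = 924.
Add back selections omitting two groups (i.e. drawn from a single group): C(6,6) + C(6,6) + C(6,6) = 3.
By inclusion–exclusion: 18564 − 2772 + 3 = 15795.

15795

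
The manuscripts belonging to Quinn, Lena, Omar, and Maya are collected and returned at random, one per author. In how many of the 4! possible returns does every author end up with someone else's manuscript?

9

Count assignments avoiding every fixed point. For any j of the 4 authors fixed to their own manuscript, the other 4−j can be arranged in (4−j)! ways.
By inclusion–exclusion this is Σ_{j=0}^{4} (−1)^j C(4,j)·(4−j)!.
Computing: 24 − 24 + 12 − 4 + 1 = 9.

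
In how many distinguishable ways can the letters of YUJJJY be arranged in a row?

60

YUJJJY has 6 letters with J appearing 3 times and Y appearing twice.
So there are 6! / (3!·2!) = 60 distinguishable arrangements.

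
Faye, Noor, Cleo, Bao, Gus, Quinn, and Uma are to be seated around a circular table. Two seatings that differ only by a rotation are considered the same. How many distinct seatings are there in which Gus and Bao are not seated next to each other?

Without the restriction there are (6)! = 720 seatings.
Those with Gus next to Bao: fuse the pair into one unit and seat 6 units around a circle — 2·(5)! = 240.
Subtracting, 720 − 240 = 480.

480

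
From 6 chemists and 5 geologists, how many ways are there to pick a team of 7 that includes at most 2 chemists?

Split by how many chemists are chosen (0 through 2).
Sum: C(6,0)·C(5,7) + C(6,1)·C(5,6) + C(6,2)·C(5,5) = 0 + 0 + 15 = 15.

15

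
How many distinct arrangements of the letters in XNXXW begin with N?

4

With the first slot taken by N, it remains to arrange the other 4 letters (XXXW).
Those 4 letters have X appearing 3 times, giving (4)!/(3!) = 4.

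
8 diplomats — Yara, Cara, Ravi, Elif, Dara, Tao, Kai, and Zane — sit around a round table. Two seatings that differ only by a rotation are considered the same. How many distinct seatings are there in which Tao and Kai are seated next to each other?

1440

Treat {Tao, Kai} as one unit (2 internal orders) and seat the resulting 7 units around the table: (6)! circular arrangements.
So 2 × (6)! = 2 × 720 = 1440.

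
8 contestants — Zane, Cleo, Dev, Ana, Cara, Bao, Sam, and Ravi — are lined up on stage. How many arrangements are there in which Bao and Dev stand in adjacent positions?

10080

Place the 6 others and the Bao-Dev pair as 7 objects in a line; the pair has 2 internal arrangements.
So the count is 2·(7)! = 10080.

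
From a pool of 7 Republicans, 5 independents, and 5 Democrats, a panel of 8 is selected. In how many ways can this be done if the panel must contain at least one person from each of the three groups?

Total 8-person selections from all 17: C(17,8) = 24310.
Subtract selections that omit an entire group: no Republicans → C(10,8) = 45; no independents → C(12,8) = 495; no Democrats → C(12,8) = 495.
Add back selections omitting two groups (i.e. drawn from a single group): C(7,8) + C(5,8) + C(5,8) = 0.
By inclusion–exclusion: 24310 − 1035 + 0 = 23275.

23275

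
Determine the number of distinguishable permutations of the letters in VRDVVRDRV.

1260

Letter multiplicities in VRDVVRDRV: D×2, R×3, V×4.
So there are 9! / (4!·3!·2!) = 1260 distinguishable arrangements.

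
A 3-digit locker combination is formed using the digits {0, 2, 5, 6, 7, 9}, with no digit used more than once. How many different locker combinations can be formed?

This is a permutation of 3 out of 6: P(6,3) = 6!/3!.
6 × 5 × 4 = 120.

120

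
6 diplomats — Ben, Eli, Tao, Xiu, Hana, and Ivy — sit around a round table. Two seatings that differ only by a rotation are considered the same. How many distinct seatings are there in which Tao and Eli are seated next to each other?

48

Glue Tao and Eli into a block (2 internal orders). Seating 5 units around a circle gives (4)! arrangements.
So 2 × (4)! = 2 × 24 = 48.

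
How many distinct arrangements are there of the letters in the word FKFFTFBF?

Letter multiplicities in FKFFTFBF: B×1, F×5, K×1, T×1.
Dividing 8! = 40320 by 5! = 120 for the repeated letters gives 336.

336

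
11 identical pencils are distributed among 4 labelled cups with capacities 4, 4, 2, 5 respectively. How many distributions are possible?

31

By stars and bars, unrestricted non-negative solutions to x_1+…+x_4 = 11 number C(11+3,3) = 364.
Subtract solutions that violate a single cap (substitute x_i' = x_i − (cap_i+1)): x_1 ≥ 5 gives C(9,3) = 84; x_2 ≥ 5 gives C(9,3) = 84; x_3 ≥ 3 gives C(11,3) = 165; x_4 ≥ 6 gives C(8,3) = 56. Together 389.
Add back pairs where two caps are both exceeded: 4 + 20 + 1 + 20 + 1 + 10 = 56.
By inclusion–exclusion the count is 364 − 389 + 56 = 31.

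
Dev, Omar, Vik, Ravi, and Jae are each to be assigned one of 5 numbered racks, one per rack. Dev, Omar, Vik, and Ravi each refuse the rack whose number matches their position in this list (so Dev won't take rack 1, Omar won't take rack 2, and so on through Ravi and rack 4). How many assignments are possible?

Let Aᵢ (for 1 ≤ i ≤ 4) be the placements that put person i in their forbidden rack. Any j of these fix j positions, leaving (5−j)! ways to fill the rest, and there are C(4,j) ways to pick which j.
By inclusion–exclusion, the number of valid placements is Σ_{j=0}^{4} (−1)^j C(4,j)·(5−j)!.
Computing: 120 − 96 + 36 − 8 + 1 = 53.

53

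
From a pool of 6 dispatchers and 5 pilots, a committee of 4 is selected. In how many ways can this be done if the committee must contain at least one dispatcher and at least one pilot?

Total 4-person selections from all 11: C(11,4) = 330.
Selections missing a whole group: no dispatchers → C(5,4) = 5; no pilots → C(6,4) = 15.
Both groups omitted at once is impossible, so 330 − 20 = 310.

310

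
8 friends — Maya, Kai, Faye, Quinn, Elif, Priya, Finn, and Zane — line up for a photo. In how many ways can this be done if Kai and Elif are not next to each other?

Of the 8! = 40320 arrangements, those with Kai and Elif adjacent number 2 × 7! = 10080 (treat the pair as a block with 2 internal orders).
So 40320 − 10080 = 30240 arrangements keep them apart.

30240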